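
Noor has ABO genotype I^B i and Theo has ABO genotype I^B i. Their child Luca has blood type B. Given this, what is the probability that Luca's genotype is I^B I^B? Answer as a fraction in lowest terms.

1/3

Cross I^B i × I^B i → 1/4 I^B I^B, 1/2 I^B i, 1/4 i i.
Type-B genotypes among offspring: I^B I^B (1/4), I^B i (1/2); total 3/4.
P(I^B I^B | type B) = (1/4) / (3/4) = 1/3.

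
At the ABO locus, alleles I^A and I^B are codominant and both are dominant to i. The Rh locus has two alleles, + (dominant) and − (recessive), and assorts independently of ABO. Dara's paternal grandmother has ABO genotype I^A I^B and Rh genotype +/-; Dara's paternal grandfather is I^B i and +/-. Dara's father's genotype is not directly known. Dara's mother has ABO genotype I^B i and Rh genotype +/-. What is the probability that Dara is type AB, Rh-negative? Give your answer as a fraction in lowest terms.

1/32

Dara's father's ABO genotype from I^A I^B × I^B i: 1/4 I^A I^B, 1/4 I^A i, 1/4 I^B I^B, 1/4 I^B i.
Crossing each possibility with the mother I^B i and summing P(type AB): 1/4·1/4 + 1/4·1/4 + 1/4·0 + 1/4·0 = 1/8.
Similarly for Rh via the father's Rh distribution: P(Rh-) = 1/4.
Independent loci: 1/8 × 1/4 = 1/32.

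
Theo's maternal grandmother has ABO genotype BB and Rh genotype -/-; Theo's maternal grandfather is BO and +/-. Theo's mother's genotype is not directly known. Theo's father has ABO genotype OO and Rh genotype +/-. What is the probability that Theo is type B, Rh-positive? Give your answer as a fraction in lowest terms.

15/32

Theo's mother's ABO genotype from BB × BO: 1/2 BB, 1/2 BO.
Crossing each possibility with the father OO and summing P(type B): 1/2·1 + 1/2·1/2 = 3/4.
Similarly for Rh via the mother's Rh distribution: P(Rh+) = 5/8.
Independent loci: 3/4 × 5/8 = 15/32.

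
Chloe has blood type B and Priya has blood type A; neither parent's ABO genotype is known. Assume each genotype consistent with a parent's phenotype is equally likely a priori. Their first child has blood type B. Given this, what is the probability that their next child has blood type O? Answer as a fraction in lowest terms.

Possible genotypes: Chloe ∈ {BB, BO}; Priya ∈ {AA, AO}.
Weight each parental genotype pair by prior × P(type-B child):
  BB × AO: posterior weight 2/3; P(next child type O) = 0.
  BO × AO: posterior weight 1/3; P(next child type O) = 1/4.
Weighted sum = 1/12.

1/12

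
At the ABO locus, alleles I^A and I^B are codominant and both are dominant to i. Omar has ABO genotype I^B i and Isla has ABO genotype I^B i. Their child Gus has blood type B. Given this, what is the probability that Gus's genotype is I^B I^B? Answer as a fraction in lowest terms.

Cross I^B i × I^B i → 1/4 I^B I^B, 1/2 I^B i, 1/4 i i.
Type-B genotypes among offspring: I^B I^B (1/4), I^B i (1/2); total 3/4.
P(I^B I^B | type B) = (1/4) / (3/4) = 1/3.

1/3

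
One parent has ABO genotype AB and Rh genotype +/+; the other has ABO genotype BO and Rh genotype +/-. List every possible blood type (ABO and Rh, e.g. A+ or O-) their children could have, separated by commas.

Gametes from AB × BO give offspring ABO genotypes AB, AO, BB, BO, i.e. phenotypes A, B, AB.
Rh cross +/+ × +/- → phenotypes Rh+.
Combining independently: A+, B+, AB+.

A+, B+, AB+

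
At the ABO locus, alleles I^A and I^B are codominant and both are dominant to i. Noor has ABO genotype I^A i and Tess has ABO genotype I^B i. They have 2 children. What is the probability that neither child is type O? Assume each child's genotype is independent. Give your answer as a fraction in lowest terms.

9/16

ABO cross I^A i × I^B i → 1/4 O, 1/4 A, 1/4 B, 1/4 AB.
So P(type O) = 1/4 per child.
P(not type O) = 3/4 for one child; (3/4)^2 = 9/16.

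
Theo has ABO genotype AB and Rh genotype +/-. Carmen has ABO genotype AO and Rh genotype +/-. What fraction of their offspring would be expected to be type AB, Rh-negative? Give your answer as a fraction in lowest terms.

ABO cross AB × AO → offspring phenotypes: 1/2 A, 1/4 B, 1/4 AB.
Rh cross +/- × +/- → 3/4 Rh+, 1/4 Rh-.
Independent loci: P(type AB, Rh-negative) = 1/4 × 1/4 = 1/16.

1/16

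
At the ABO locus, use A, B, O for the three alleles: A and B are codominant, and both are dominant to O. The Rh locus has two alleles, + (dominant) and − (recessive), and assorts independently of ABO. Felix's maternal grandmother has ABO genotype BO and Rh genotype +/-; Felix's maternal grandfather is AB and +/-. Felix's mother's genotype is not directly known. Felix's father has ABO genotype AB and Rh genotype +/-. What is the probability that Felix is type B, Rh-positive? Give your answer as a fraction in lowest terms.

9/32

Felix's mother's ABO genotype from BO × AB: 1/4 AB, 1/4 AO, 1/4 BB, 1/4 BO.
Crossing each possibility with the father AB and summing P(type B): 1/4·1/4 + 1/4·1/4 + 1/4·1/2 + 1/4·1/2 = 3/8.
Similarly for Rh via the mother's Rh distribution: P(Rh+) = 3/4.
Independent loci: 3/8 × 3/4 = 9/32.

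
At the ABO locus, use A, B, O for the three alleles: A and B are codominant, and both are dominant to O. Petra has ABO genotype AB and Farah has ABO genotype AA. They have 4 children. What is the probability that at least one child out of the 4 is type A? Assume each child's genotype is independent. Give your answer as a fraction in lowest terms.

15/16

ABO cross AB × AA → 1/2 A, 1/2 AB.
So P(type A) = 1/2 per child.
P(none) = (1/2)^4 = 1/16; P(at least one) = 1 − 1/16 = 15/16.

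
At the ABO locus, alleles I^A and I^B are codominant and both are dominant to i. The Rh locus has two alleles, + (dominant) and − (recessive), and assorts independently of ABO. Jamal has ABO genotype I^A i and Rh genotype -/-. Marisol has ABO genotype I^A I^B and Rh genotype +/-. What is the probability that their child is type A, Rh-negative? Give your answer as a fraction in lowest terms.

1/4

ABO cross I^A i × I^A I^B → offspring phenotypes: 1/2 A, 1/4 B, 1/4 AB.
Rh cross -/- × +/- → 1/2 Rh+, 1/2 Rh-.
Independent loci: P(type A, Rh-negative) = 1/2 × 1/2 = 1/4.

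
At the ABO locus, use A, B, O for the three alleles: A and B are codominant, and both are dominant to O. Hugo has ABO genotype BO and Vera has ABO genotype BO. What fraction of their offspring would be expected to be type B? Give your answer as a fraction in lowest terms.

3/4

ABO cross BO × BO → offspring phenotypes: 1/4 O, 3/4 B.
So P(type B) = 3/4.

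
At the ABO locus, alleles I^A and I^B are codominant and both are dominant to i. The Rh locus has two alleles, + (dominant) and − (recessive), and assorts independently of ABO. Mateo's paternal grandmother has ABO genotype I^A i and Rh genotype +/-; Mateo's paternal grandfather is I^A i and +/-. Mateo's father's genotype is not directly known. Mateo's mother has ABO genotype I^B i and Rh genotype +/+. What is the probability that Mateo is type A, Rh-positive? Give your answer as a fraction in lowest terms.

1/4

Mateo's father's ABO genotype from I^A i × I^A i: 1/4 I^A I^A, 1/2 I^A i, 1/4 i i.
Crossing each possibility with the mother I^B i and summing P(type A): 1/4·1/2 + 1/2·1/4 + 1/4·0 = 1/4.
Similarly for Rh via the father's Rh distribution: P(Rh+) = 1.
Independent loci: 1/4 × 1 = 1/4.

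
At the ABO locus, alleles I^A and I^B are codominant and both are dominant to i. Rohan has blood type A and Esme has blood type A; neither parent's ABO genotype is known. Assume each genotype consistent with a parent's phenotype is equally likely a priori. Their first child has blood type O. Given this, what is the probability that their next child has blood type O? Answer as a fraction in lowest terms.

Possible genotypes: Rohan ∈ {I^A I^A, I^A i}; Esme ∈ {I^A I^A, I^A i}.
Weight each parental genotype pair by prior × P(type-O child):
  I^A i × I^A i: posterior weight 1; P(next child type O) = 1/4.
Weighted sum = 1/4.

1/4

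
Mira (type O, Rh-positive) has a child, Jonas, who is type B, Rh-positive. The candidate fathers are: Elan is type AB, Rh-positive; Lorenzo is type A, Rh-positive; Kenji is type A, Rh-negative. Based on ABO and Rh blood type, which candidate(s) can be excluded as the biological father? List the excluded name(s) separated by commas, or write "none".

Lorenzo, Kenji

A candidate is excluded only if no genotype consistent with his phenotype could produce a type B, Rh-positive child with a type O, Rh-positive mother.
Lorenzo (type A, Rh+): no genotype consistent with that phenotype can produce a type-B Rh+ child with a type-O mother.
Kenji (type A, Rh-): no genotype consistent with that phenotype can produce a type-B Rh+ child with a type-O mother.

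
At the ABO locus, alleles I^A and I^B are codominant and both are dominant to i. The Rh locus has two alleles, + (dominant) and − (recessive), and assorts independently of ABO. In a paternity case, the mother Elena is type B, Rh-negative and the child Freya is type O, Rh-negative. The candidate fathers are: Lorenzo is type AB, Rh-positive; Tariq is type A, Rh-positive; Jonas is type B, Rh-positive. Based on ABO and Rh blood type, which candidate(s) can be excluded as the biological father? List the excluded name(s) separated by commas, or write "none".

A candidate is excluded only if no genotype consistent with his phenotype could produce a type O, Rh-negative child with a type B, Rh-negative mother.
Lorenzo (type AB, Rh+): no genotype consistent with that phenotype can produce a type-O Rh- child with a type-B mother.

Lorenzo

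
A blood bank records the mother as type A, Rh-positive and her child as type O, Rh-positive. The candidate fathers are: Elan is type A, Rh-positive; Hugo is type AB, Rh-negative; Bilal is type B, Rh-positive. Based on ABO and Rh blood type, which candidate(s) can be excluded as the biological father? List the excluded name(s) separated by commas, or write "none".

Hugo

A candidate is excluded only if no genotype consistent with his phenotype could produce a type O, Rh-positive child with a type A, Rh-positive mother.
Hugo (type AB, Rh-): no genotype consistent with that phenotype can produce a type-O Rh+ child with a type-A mother.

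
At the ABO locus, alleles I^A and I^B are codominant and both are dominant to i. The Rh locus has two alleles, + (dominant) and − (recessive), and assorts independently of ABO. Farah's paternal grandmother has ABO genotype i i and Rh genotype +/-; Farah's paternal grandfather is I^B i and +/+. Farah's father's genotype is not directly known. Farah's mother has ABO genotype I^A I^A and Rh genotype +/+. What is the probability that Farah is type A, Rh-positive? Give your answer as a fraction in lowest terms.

3/4

Farah's father's ABO genotype from i i × I^B i: 1/2 I^B i, 1/2 i i.
Crossing each possibility with the mother I^A I^A and summing P(type A): 1/2·1/2 + 1/2·1 = 3/4.
Similarly for Rh via the father's Rh distribution: P(Rh+) = 1.
Independent loci: 3/4 × 1 = 3/4.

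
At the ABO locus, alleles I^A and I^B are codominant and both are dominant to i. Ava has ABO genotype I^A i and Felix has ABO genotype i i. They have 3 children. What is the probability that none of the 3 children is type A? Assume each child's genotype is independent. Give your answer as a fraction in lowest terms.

ABO cross I^A i × i i → 1/2 O, 1/2 A.
So P(type A) = 1/2 per child.
P(not type A) = 1/2 for one child; (1/2)^3 = 1/8.

1/8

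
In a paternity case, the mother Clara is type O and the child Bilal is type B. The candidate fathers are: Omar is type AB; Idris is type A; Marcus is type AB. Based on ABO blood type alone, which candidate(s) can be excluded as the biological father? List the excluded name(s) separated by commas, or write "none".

A candidate is excluded only if no genotype consistent with his phenotype could produce a type B child with a type O mother.
Idris (type A): no genotype consistent with that phenotype can produce a type-B child with a type-O mother.

Idris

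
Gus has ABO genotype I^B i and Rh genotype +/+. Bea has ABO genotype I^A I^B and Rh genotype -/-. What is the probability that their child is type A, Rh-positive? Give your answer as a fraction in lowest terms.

ABO cross I^B i × I^A I^B → offspring phenotypes: 1/4 A, 1/2 B, 1/4 AB.
Rh cross +/+ × -/- → 1 Rh+.
Independent loci: P(type A, Rh-positive) = 1/4 × 1 = 1/4.

1/4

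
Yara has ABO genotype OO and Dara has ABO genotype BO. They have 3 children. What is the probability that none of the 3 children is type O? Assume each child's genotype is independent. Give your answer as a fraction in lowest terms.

1/8

ABO cross OO × BO → 1/2 O, 1/2 B.
So P(type O) = 1/2 per child.
P(not type O) = 1/2 for one child; (1/2)^3 = 1/8.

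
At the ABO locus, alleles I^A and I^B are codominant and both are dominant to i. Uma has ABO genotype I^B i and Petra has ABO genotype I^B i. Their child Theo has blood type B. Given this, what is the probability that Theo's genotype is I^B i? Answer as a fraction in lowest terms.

2/3

Cross I^B i × I^B i → 1/4 I^B I^B, 1/2 I^B i, 1/4 i i.
Type-B genotypes among offspring: I^B I^B (1/4), I^B i (1/2); total 3/4.
P(I^B i | type B) = (1/2) / (3/4) = 2/3.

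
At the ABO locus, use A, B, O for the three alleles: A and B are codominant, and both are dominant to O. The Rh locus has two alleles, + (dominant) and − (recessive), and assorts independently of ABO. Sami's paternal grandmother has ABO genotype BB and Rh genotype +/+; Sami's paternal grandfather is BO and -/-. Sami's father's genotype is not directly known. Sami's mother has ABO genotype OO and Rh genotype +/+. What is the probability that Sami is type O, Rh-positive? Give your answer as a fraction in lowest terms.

Sami's father's ABO genotype from BB × BO: 1/2 BB, 1/2 BO.
Crossing each possibility with the mother OO and summing P(type O): 1/2·0 + 1/2·1/2 = 1/4.
Similarly for Rh via the father's Rh distribution: P(Rh+) = 1.
Independent loci: 1/4 × 1 = 1/4.

1/4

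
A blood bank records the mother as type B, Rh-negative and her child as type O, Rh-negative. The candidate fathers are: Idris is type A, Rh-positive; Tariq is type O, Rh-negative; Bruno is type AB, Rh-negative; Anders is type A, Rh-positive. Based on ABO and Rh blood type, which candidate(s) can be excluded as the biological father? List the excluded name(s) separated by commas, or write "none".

A candidate is excluded only if no genotype consistent with his phenotype could produce a type O, Rh-negative child with a type B, Rh-negative mother.
Bruno (type AB, Rh-): no genotype consistent with that phenotype can produce a type-O Rh- child with a type-B mother.

Bruno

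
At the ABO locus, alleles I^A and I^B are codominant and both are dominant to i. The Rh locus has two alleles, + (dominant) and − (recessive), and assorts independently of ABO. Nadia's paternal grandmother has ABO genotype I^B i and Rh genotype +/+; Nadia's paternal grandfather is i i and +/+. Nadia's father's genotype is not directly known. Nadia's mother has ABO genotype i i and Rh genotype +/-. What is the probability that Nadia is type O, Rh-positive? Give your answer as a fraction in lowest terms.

Nadia's father's ABO genotype from I^B i × i i: 1/2 I^B i, 1/2 i i.
Crossing each possibility with the mother i i and summing P(type O): 1/2·1/2 + 1/2·1 = 3/4.
Similarly for Rh via the father's Rh distribution: P(Rh+) = 1.
Independent loci: 3/4 × 1 = 3/4.

3/4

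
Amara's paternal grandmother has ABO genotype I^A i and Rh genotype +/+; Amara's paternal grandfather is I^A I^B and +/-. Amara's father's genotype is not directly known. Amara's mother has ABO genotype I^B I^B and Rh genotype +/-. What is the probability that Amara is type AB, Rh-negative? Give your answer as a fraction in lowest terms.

1/16

Amara's father's ABO genotype from I^A i × I^A I^B: 1/4 I^A I^A, 1/4 I^A I^B, 1/4 I^A i, 1/4 I^B i.
Crossing each possibility with the mother I^B I^B and summing P(type AB): 1/4·1 + 1/4·1/2 + 1/4·1/2 + 1/4·0 = 1/2.
Similarly for Rh via the father's Rh distribution: P(Rh-) = 1/8.
Independent loci: 1/2 × 1/8 = 1/16.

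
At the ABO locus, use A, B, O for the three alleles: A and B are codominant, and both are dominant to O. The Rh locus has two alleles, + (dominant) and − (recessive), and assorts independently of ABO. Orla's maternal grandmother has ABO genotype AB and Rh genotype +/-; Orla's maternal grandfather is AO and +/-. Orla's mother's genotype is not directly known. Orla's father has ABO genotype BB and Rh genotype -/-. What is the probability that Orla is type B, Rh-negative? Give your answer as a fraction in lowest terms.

1/4

Orla's mother's ABO genotype from AB × AO: 1/4 AA, 1/4 AB, 1/4 AO, 1/4 BO.
Crossing each possibility with the father BB and summing P(type B): 1/4·0 + 1/4·1/2 + 1/4·1/2 + 1/4·1 = 1/2.
Similarly for Rh via the mother's Rh distribution: P(Rh-) = 1/2.
Independent loci: 1/2 × 1/2 = 1/4.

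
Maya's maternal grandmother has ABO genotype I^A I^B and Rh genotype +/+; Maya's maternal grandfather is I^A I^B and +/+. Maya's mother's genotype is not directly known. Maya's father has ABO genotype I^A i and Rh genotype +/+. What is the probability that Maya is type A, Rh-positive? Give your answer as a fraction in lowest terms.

1/2

Maya's mother's ABO genotype from I^A I^B × I^A I^B: 1/4 I^A I^A, 1/2 I^A I^B, 1/4 I^B I^B.
Crossing each possibility with the father I^A i and summing P(type A): 1/4·1 + 1/2·1/2 + 1/4·0 = 1/2.
Similarly for Rh via the mother's Rh distribution: P(Rh+) = 1.
Independent loci: 1/2 × 1 = 1/2.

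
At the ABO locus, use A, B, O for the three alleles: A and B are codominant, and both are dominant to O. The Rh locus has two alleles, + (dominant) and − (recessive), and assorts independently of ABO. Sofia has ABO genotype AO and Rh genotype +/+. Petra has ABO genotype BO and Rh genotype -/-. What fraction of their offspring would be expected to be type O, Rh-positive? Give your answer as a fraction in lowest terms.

ABO cross AO × BO → offspring phenotypes: 1/4 O, 1/4 A, 1/4 B, 1/4 AB.
Rh cross +/+ × -/- → 1 Rh+.
Independent loci: P(type O, Rh-positive) = 1/4 × 1 = 1/4.

1/4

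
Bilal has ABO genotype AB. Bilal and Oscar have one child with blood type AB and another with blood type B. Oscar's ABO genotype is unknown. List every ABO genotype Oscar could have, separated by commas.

For each candidate genotype of Oscar, check whether crossing it with AB can produce every observed child phenotype.
  AA → possible child types {A, AB} ✗
  AB → possible child types {A, B, AB} ✓
  AO → possible child types {A, B, AB} ✓
  BB → possible child types {B, AB} ✓
  BO → possible child types {A, B, AB} ✓
  OO → possible child types {A, B} ✗

AB, AO, BB, BO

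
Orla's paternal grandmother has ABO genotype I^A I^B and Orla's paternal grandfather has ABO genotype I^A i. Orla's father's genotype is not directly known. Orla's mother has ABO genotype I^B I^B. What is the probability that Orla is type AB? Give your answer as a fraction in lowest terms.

Orla's father's ABO genotype from I^A I^B × I^A i: 1/4 I^A I^A, 1/4 I^A I^B, 1/4 I^A i, 1/4 I^B i.
Crossing each possibility with the mother I^B I^B and summing P(type AB): 1/4·1 + 1/4·1/2 + 1/4·1/2 + 1/4·0 = 1/2.

1/2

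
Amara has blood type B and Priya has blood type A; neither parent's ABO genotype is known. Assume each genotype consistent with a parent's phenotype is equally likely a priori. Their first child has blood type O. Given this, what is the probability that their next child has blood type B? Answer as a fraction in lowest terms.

1/4

Possible genotypes: Amara ∈ {I^B I^B, I^B i}; Priya ∈ {I^A I^A, I^A i}.
Weight each parental genotype pair by prior × P(type-O child):
  I^B i × I^A i: posterior weight 1; P(next child type B) = 1/4.
Weighted sum = 1/4.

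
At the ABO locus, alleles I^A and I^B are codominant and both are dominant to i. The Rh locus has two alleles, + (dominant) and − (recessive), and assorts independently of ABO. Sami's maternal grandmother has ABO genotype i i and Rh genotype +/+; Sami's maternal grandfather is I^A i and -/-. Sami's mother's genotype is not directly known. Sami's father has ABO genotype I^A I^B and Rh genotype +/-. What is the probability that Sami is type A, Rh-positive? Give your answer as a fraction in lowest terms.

3/8

Sami's mother's ABO genotype from i i × I^A i: 1/2 I^A i, 1/2 i i.
Crossing each possibility with the father I^A I^B and summing P(type A): 1/2·1/2 + 1/2·1/2 = 1/2.
Similarly for Rh via the mother's Rh distribution: P(Rh+) = 3/4.
Independent loci: 1/2 × 3/4 = 3/8.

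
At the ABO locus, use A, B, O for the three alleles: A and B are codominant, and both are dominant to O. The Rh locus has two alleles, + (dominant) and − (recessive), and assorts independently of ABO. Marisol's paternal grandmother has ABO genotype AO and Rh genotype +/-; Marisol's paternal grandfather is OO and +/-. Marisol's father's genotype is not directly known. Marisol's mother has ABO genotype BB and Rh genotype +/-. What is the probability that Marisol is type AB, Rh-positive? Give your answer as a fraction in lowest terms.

3/16

Marisol's father's ABO genotype from AO × OO: 1/2 AO, 1/2 OO.
Crossing each possibility with the mother BB and summing P(type AB): 1/2·1/2 + 1/2·0 = 1/4.
Similarly for Rh via the father's Rh distribution: P(Rh+) = 3/4.
Independent loci: 1/4 × 3/4 = 3/16.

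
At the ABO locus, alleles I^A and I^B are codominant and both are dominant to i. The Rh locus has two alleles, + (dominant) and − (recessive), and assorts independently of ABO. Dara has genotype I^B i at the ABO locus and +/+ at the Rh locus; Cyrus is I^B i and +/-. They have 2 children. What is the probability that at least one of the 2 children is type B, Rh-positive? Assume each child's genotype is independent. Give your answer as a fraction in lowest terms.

15/16

ABO cross I^B i × I^B i → 1/4 O, 3/4 B.
Rh cross +/+ × +/- → 1 Rh+; so P(type B, Rh-positive) = 3/4 × 1 = 3/4 per child.
P(none) = (1/4)^2 = 1/16; P(at least one) = 1 − 1/16 = 15/16.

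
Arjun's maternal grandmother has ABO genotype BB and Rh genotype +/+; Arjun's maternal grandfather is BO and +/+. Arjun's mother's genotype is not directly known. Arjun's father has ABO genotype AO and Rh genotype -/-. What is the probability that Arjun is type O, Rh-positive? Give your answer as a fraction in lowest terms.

Arjun's mother's ABO genotype from BB × BO: 1/2 BB, 1/2 BO.
Crossing each possibility with the father AO and summing P(type O): 1/2·0 + 1/2·1/4 = 1/8.
Similarly for Rh via the mother's Rh distribution: P(Rh+) = 1.
Independent loci: 1/8 × 1 = 1/8.

1/8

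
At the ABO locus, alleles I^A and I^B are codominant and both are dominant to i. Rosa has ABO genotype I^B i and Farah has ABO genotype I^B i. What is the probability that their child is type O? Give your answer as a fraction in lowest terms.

1/4

ABO cross I^B i × I^B i → offspring phenotypes: 1/4 O, 3/4 B.
So P(type O) = 1/4.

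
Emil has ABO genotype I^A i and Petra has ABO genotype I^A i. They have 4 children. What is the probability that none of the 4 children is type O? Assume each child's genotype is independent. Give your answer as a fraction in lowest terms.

81/256

ABO cross I^A i × I^A i → 1/4 O, 3/4 A.
So P(type O) = 1/4 per child.
P(not type O) = 3/4 for one child; (3/4)^4 = 81/256.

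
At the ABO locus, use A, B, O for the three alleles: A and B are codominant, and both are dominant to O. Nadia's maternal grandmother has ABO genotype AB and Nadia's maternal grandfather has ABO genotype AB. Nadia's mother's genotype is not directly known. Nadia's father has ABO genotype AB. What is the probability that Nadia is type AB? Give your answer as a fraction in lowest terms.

1/2

Nadia's mother's ABO genotype from AB × AB: 1/4 AA, 1/2 AB, 1/4 BB.
Crossing each possibility with the father AB and summing P(type AB): 1/4·1/2 + 1/2·1/2 + 1/4·1/2 = 1/2.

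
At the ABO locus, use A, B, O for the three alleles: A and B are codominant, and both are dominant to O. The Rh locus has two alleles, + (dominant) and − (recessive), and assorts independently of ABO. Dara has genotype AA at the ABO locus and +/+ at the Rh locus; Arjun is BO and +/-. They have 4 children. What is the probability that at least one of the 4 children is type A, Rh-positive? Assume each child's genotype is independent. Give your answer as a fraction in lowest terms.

15/16

ABO cross AA × BO → 1/2 A, 1/2 AB.
Rh cross +/+ × +/- → 1 Rh+; so P(type A, Rh-positive) = 1/2 × 1 = 1/2 per child.
P(none) = (1/2)^4 = 1/16; P(at least one) = 1 − 1/16 = 15/16.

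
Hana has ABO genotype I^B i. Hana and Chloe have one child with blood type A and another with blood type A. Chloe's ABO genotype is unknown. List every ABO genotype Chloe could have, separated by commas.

I^A I^A, I^A I^B, I^A i

For each candidate genotype of Chloe, check whether crossing it with I^B i can produce every observed child phenotype.
  I^A I^A → possible child types {A, AB} ✓
  I^A I^B → possible child types {A, B, AB} ✓
  I^A i → possible child types {O, A, B, AB} ✓
  I^B I^B → possible child types {B} ✗
  I^B i → possible child types {O, B} ✗
  i i → possible child types {O, B} ✗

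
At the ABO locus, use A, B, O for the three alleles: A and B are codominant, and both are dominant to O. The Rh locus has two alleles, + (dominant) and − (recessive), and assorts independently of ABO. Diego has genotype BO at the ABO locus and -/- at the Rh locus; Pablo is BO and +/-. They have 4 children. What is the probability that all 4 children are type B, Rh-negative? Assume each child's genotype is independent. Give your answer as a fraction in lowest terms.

ABO cross BO × BO → 1/4 O, 3/4 B.
Rh cross -/- × +/- → 1/2 Rh+, 1/2 Rh-; so P(type B, Rh-negative) = 3/4 × 1/2 = 3/8 per child.
All 4 independent: (3/8)^4 = 81/4096.

81/4096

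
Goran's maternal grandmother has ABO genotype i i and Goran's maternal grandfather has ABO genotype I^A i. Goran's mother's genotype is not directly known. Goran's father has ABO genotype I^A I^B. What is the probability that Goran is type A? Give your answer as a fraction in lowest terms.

1/2

Goran's mother's ABO genotype from i i × I^A i: 1/2 I^A i, 1/2 i i.
Crossing each possibility with the father I^A I^B and summing P(type A): 1/2·1/2 + 1/2·1/2 = 1/2.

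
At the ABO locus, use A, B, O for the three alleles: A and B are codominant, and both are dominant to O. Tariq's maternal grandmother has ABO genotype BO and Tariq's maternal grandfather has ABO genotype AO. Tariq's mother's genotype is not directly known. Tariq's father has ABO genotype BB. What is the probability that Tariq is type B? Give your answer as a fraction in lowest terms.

Tariq's mother's ABO genotype from BO × AO: 1/4 AB, 1/4 AO, 1/4 BO, 1/4 OO.
Crossing each possibility with the father BB and summing P(type B): 1/4·1/2 + 1/4·1/2 + 1/4·1 + 1/4·1 = 3/4.

3/4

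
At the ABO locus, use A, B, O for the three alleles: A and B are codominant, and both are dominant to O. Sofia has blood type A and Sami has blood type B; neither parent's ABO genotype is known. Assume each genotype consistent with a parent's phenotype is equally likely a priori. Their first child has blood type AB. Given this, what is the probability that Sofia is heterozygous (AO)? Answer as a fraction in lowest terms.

1/3

Possible genotypes: Sofia ∈ {AA, AO}; Sami ∈ {BB, BO}.
Weight each parental genotype pair by prior × P(type-AB child):
  AA × BB: posterior weight 4/9.
  AA × BO: posterior weight 2/9.
  AO × BB: posterior weight 2/9.
  AO × BO: posterior weight 1/9.
Sum the posterior weight over pairs where Sofia is AO: 1/3.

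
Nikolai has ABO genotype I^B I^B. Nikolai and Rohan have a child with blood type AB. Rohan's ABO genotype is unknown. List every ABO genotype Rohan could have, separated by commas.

I^A I^A, I^A I^B, I^A i

For each candidate genotype of Rohan, check whether crossing it with I^B I^B can produce every observed child phenotype.
  I^A I^A → possible child types {AB} ✓
  I^A I^B → possible child types {B, AB} ✓
  I^A i → possible child types {B, AB} ✓
  I^B I^B → possible child types {B} ✗
  I^B i → possible child types {B} ✗
  i i → possible child types {B} ✗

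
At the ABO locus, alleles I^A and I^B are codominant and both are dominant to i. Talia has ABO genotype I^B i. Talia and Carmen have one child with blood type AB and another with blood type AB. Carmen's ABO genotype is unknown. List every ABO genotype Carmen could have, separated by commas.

I^A I^A, I^A I^B, I^A i

For each candidate genotype of Carmen, check whether crossing it with I^B i can produce every observed child phenotype.
  I^A I^A → possible child types {A, AB} ✓
  I^A I^B → possible child types {A, B, AB} ✓
  I^A i → possible child types {O, A, B, AB} ✓
  I^B I^B → possible child types {B} ✗
  I^B i → possible child types {O, B} ✗
  i i → possible child types {O, B} ✗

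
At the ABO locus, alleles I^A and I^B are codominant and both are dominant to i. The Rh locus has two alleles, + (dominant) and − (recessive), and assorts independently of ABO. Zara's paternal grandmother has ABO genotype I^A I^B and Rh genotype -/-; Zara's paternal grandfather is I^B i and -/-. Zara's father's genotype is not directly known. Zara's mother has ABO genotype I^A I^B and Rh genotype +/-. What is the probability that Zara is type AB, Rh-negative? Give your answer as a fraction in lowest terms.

Zara's father's ABO genotype from I^A I^B × I^B i: 1/4 I^A I^B, 1/4 I^A i, 1/4 I^B I^B, 1/4 I^B i.
Crossing each possibility with the mother I^A I^B and summing P(type AB): 1/4·1/2 + 1/4·1/4 + 1/4·1/2 + 1/4·1/4 = 3/8.
Similarly for Rh via the father's Rh distribution: P(Rh-) = 1/2.
Independent loci: 3/8 × 1/2 = 3/16.

3/16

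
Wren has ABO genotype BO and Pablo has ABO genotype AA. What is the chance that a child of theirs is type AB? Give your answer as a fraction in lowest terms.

1/2

ABO cross BO × AA → offspring phenotypes: 1/2 A, 1/2 AB.
So P(type AB) = 1/2.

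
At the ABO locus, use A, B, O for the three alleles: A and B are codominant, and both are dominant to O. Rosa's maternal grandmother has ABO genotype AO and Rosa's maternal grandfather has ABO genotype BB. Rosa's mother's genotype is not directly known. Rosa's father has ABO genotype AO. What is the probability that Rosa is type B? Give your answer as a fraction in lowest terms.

1/4

Rosa's mother's ABO genotype from AO × BB: 1/2 AB, 1/2 BO.
Crossing each possibility with the father AO and summing P(type B): 1/2·1/4 + 1/2·1/4 = 1/4.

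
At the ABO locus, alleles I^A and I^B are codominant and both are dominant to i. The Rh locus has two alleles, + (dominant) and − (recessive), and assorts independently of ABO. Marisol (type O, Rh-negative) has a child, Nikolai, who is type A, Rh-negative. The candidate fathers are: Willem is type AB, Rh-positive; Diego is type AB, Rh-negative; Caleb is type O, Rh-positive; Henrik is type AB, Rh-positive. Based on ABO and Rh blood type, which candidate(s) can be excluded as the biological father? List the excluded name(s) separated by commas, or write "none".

A candidate is excluded only if no genotype consistent with his phenotype could produce a type A, Rh-negative child with a type O, Rh-negative mother.
Caleb (type O, Rh+): no genotype consistent with that phenotype can produce a type-A Rh- child with a type-O mother.

Caleb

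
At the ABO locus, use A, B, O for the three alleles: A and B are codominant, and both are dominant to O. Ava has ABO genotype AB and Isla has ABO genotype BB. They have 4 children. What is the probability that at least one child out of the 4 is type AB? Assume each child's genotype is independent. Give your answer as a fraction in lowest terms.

15/16

ABO cross AB × BB → 1/2 B, 1/2 AB.
So P(type AB) = 1/2 per child.
P(none) = (1/2)^4 = 1/16; P(at least one) = 1 − 1/16 = 15/16.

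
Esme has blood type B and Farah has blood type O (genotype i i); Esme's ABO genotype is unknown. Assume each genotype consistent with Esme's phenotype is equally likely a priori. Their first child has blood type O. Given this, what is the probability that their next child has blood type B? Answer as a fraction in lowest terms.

Possible genotypes: Esme ∈ {I^B I^B, I^B i}; Farah ∈ {i i}.
Weight each parental genotype pair by prior × P(type-O child):
  I^B i × i i: posterior weight 1; P(next child type B) = 1/2.
Weighted sum = 1/2.

1/2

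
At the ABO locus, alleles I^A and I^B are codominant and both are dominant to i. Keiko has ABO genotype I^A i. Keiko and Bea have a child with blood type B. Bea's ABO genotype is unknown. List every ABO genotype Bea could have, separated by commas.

I^A I^B, I^B I^B, I^B i

For each candidate genotype of Bea, check whether crossing it with I^A i can produce every observed child phenotype.
  I^A I^A → possible child types {A} ✗
  I^A I^B → possible child types {A, B, AB} ✓
  I^A i → possible child types {O, A} ✗
  I^B I^B → possible child types {B, AB} ✓
  I^B i → possible child types {O, A, B, AB} ✓
  i i → possible child types {O, A} ✗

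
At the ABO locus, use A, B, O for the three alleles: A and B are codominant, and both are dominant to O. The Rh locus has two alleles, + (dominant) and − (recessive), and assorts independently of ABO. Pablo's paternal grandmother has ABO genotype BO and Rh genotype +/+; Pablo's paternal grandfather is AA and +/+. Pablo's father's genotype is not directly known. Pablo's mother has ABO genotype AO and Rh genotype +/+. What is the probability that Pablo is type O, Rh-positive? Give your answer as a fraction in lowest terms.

1/8

Pablo's father's ABO genotype from BO × AA: 1/2 AB, 1/2 AO.
Crossing each possibility with the mother AO and summing P(type O): 1/2·0 + 1/2·1/4 = 1/8.
Similarly for Rh via the father's Rh distribution: P(Rh+) = 1.
Independent loci: 1/8 × 1 = 1/8.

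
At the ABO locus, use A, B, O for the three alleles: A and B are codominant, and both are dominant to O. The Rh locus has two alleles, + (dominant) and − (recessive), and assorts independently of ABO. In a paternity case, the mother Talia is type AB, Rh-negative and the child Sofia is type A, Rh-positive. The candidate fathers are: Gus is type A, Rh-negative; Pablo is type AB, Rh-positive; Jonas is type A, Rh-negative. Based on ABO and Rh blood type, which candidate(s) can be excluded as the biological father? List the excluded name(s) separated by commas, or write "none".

A candidate is excluded only if no genotype consistent with his phenotype could produce a type A, Rh-positive child with a type AB, Rh-negative mother.
Gus (type A, Rh-): no genotype consistent with that phenotype can produce a type-A Rh+ child with a type-AB mother.
Jonas (type A, Rh-): no genotype consistent with that phenotype can produce a type-A Rh+ child with a type-AB mother.

Gus, Jonas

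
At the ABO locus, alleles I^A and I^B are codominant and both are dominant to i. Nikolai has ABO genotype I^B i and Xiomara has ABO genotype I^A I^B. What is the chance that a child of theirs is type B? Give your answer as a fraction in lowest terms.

ABO cross I^B i × I^A I^B → offspring phenotypes: 1/4 A, 1/2 B, 1/4 AB.
So P(type B) = 1/2.

1/2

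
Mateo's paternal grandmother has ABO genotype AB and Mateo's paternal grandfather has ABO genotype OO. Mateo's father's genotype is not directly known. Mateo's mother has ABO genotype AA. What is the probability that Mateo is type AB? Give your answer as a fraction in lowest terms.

1/4

Mateo's father's ABO genotype from AB × OO: 1/2 AO, 1/2 BO.
Crossing each possibility with the mother AA and summing P(type AB): 1/2·0 + 1/2·1/2 = 1/4.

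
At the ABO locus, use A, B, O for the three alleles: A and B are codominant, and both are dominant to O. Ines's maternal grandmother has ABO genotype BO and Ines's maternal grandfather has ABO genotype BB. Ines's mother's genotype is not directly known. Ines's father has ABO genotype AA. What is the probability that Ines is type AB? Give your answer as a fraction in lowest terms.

3/4

Ines's mother's ABO genotype from BO × BB: 1/2 BB, 1/2 BO.
Crossing each possibility with the father AA and summing P(type AB): 1/2·1 + 1/2·1/2 = 3/4.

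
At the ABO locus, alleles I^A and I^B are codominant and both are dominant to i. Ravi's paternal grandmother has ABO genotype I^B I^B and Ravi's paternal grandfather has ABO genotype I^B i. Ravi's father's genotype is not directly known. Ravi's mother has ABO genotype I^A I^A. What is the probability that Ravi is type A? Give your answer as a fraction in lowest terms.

1/4

Ravi's father's ABO genotype from I^B I^B × I^B i: 1/2 I^B I^B, 1/2 I^B i.
Crossing each possibility with the mother I^A I^A and summing P(type A): 1/2·0 + 1/2·1/2 = 1/4.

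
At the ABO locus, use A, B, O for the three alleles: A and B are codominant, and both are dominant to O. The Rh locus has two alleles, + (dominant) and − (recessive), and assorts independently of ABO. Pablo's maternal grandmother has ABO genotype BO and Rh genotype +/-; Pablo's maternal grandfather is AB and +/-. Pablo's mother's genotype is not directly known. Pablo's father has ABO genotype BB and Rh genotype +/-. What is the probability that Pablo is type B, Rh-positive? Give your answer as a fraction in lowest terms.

Pablo's mother's ABO genotype from BO × AB: 1/4 AB, 1/4 AO, 1/4 BB, 1/4 BO.
Crossing each possibility with the father BB and summing P(type B): 1/4·1/2 + 1/4·1/2 + 1/4·1 + 1/4·1 = 3/4.
Similarly for Rh via the mother's Rh distribution: P(Rh+) = 3/4.
Independent loci: 3/4 × 3/4 = 9/16.

9/16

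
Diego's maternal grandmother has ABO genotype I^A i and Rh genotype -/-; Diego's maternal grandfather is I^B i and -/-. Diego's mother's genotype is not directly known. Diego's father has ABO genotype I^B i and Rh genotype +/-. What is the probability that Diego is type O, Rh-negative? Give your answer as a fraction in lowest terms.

Diego's mother's ABO genotype from I^A i × I^B i: 1/4 I^A I^B, 1/4 I^A i, 1/4 I^B i, 1/4 i i.
Crossing each possibility with the father I^B i and summing P(type O): 1/4·0 + 1/4·1/4 + 1/4·1/4 + 1/4·1/2 = 1/4.
Similarly for Rh via the mother's Rh distribution: P(Rh-) = 1/2.
Independent loci: 1/4 × 1/2 = 1/8.

1/8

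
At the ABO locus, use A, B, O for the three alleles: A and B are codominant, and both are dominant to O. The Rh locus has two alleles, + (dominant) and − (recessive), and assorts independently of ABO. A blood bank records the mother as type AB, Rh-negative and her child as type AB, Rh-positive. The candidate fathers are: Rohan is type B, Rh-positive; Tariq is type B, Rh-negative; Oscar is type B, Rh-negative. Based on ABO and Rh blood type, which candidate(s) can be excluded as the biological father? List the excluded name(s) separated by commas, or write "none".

Tariq, Oscar

A candidate is excluded only if no genotype consistent with his phenotype could produce a type AB, Rh-positive child with a type AB, Rh-negative mother.
Tariq (type B, Rh-): no genotype consistent with that phenotype can produce a type-AB Rh+ child with a type-AB mother.
Oscar (type B, Rh-): no genotype consistent with that phenotype can produce a type-AB Rh+ child with a type-AB mother.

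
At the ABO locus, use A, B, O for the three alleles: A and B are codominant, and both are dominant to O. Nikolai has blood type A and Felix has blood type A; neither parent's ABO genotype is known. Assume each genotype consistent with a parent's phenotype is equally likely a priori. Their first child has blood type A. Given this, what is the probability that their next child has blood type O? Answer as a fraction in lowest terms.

Possible genotypes: Nikolai ∈ {AA, AO}; Felix ∈ {AA, AO}.
Weight each parental genotype pair by prior × P(type-A child):
  AA × AA: posterior weight 4/15; P(next child type O) = 0.
  AA × AO: posterior weight 4/15; P(next child type O) = 0.
  AO × AA: posterior weight 4/15; P(next child type O) = 0.
  AO × AO: posterior weight 1/5; P(next child type O) = 1/4.
Weighted sum = 1/20.

1/20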